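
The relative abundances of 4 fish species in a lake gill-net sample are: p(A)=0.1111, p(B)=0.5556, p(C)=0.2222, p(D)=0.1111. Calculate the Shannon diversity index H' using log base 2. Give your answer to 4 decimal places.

Each pᵢ log₂ pᵢ term (working shown to 6 dp, full precision carried): 0.1111×(-3.170069)=-0.352195, 0.5556×(-0.847881)=-0.471083, 0.2222×(-2.170069)=-0.482189, 0.1111×(-3.170069)=-0.352195.
Sum = -1.657662, so H' = 1.6577.

1.6577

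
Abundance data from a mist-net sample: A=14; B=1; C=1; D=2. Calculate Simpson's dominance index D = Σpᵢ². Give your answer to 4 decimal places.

Total N = 14+1+1+2 = 18, so the proportions are 0.777778, 0.055556, 0.055556, 0.111111 (working shown to 6 dp, full precision carried).
D = 0.777778² + 0.055556² + 0.055556² + 0.111111² = 0.604938 + 0.003086 + 0.003086 + 0.012346 = 0.623457.
To 4 decimal places, D = 0.6235.

0.6235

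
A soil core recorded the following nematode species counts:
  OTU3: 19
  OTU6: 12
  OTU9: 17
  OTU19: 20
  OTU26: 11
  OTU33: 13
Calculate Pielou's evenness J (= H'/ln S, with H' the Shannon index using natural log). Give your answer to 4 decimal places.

0.9854

Total N = 19+12+17+20+11+13 = 92, so the proportions are 0.206522, 0.130435, 0.184783, 0.217391, 0.119565, 0.141304 (working shown to 6 dp, full precision carried).
H' = −Σ pᵢ ln pᵢ = −((-0.325757) + (-0.265680) + (-0.312019) + (-0.331751) + (-0.253944) + (-0.276510)) = 1.765662.
With S = 6 species, ln S = 1.791759, so J = 1.765662/1.791759 = 0.985434, i.e. 0.9854 to 4 decimal places.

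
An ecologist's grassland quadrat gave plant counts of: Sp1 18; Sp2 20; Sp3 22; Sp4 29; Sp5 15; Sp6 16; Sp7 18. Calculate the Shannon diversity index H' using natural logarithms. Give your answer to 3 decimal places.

1.923

Total N = 18+20+22+29+15+16+18 = 138, so the proportions are 0.13043, 0.14493, 0.15942, 0.21014, 0.1087, 0.11594, 0.13043 (working shown to 5 dp, full precision carried).
Each pᵢ ln pᵢ term: 0.13043×(-2.03688)=-0.26568, 0.14493×(-1.93152)=-0.27993, 0.15942×(-1.83621)=-0.29273, 0.21014×(-1.55996)=-0.32782, 0.1087×(-2.21920)=-0.24122, 0.11594×(-2.15466)=-0.24982, 0.13043×(-2.03688)=-0.26568.
Sum = -1.92287, so H' = 1.923.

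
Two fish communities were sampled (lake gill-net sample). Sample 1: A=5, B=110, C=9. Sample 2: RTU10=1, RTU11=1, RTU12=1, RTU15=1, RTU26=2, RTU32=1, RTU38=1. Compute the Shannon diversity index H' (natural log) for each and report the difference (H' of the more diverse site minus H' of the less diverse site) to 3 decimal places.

Sample 1: N=124, proportions 0.040323, 0.887097, 0.072581, giving H' = 0.426128 (working shown to 6 dp, full precision carried).
Sample 2: N=8, proportions 0.125, 0.125, 0.125, 0.125, 0.25, 0.125, 0.125, giving H' = 1.906155.
Difference = |0.426128 − 1.906155| = 1.480027, i.e. 1.480 to 3 decimal places.

1.480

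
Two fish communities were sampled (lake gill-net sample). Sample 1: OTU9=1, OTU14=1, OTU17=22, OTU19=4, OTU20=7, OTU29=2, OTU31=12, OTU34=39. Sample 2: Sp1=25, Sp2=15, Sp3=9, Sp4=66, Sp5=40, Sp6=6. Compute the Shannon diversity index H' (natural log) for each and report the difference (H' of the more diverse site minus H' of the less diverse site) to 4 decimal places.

Sample 1: N=88, proportions 0.011364, 0.011364, 0.25, 0.045455, 0.079545, 0.022727, 0.136364, 0.443182, giving H' = 1.508546 (working shown to 6 dp, full precision carried).
Sample 2: N=161, proportions 0.15528, 0.093168, 0.055901, 0.409938, 0.248447, 0.037267, giving H' = 1.505686.
Difference = |1.508546 − 1.505686| = 0.002860, i.e. 0.0029 to 4 decimal places.

0.0029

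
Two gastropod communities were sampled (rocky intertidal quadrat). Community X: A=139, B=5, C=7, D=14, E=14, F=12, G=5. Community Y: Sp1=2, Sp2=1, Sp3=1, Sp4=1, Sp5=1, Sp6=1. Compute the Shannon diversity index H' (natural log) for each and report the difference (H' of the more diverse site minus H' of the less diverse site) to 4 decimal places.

Community X: N=196, proportions 0.709184, 0.02551, 0.035714, 0.071429, 0.071429, 0.061224, 0.02551, giving H' = 1.097910 (working shown to 6 dp, full precision carried).
Community Y: N=7, proportions 0.285714, 0.142857, 0.142857, 0.142857, 0.142857, 0.142857, giving H' = 1.747868.
Difference = |1.097910 − 1.747868| = 0.649958, i.e. 0.6500 to 4 decimal places.

0.6500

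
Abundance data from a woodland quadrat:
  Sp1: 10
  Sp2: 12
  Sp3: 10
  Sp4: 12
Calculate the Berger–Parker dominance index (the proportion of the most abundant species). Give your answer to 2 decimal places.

Total N = 10+12+10+12 = 44, so the proportions are 0.2273, 0.2727, 0.2273, 0.2727 (working shown to 4 dp, full precision carried).
The largest proportion is 0.2727, i.e. d = 0.27 to 2 decimal places.

0.27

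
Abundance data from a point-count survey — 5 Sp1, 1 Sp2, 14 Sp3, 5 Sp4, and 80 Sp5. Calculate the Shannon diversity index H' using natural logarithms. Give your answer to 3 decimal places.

Total N = 5+1+14+5+80 = 105, so the proportions are 0.04762, 0.00952, 0.13333, 0.04762, 0.7619 (working shown to 5 dp, full precision carried).
Each pᵢ ln pᵢ term: 0.04762×(-3.04452)=-0.14498, 0.00952×(-4.65396)=-0.04432, 0.13333×(-2.01490)=-0.26865, 0.04762×(-3.04452)=-0.14498, 0.7619×(-0.27193)=-0.20719.
Sum = -0.81012, so H' = 0.810.

0.810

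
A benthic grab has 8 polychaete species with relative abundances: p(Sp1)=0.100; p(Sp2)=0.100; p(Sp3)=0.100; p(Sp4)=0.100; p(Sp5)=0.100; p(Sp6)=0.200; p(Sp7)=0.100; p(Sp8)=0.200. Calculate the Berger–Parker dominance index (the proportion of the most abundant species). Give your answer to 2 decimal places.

0.20

The largest proportion is 0.2, i.e. d = 0.20 to 2 decimal places.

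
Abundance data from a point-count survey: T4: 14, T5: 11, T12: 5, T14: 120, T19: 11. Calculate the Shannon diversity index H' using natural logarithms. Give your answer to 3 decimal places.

Total N = 14+11+5+120+11 = 161, so the proportions are 0.08696, 0.06832, 0.03106, 0.74534, 0.06832 (working shown to 5 dp, full precision carried).
Each pᵢ ln pᵢ term: 0.08696×(-2.44235)=-0.21238, 0.06832×(-2.68351)=-0.18335, 0.03106×(-3.47197)=-0.10783, 0.74534×(-0.29391)=-0.21907, 0.06832×(-2.68351)=-0.18335.
Sum = -0.90596, so H' = 0.906.

0.906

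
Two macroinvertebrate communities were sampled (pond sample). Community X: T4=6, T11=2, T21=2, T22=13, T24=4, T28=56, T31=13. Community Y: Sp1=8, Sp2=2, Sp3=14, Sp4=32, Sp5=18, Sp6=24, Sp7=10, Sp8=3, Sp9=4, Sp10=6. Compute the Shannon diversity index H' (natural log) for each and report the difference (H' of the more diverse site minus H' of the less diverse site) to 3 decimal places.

0.689

Community X: N=96, proportions 0.0625, 0.020833333, 0.020833333, 0.135416667, 0.041666667, 0.583333333, 0.135416667, giving H' = 1.322924223 (working shown to 9 dp, full precision carried).
Community Y: N=121, proportions 0.066115702, 0.016528926, 0.115702479, 0.26446281, 0.148760331, 0.198347107, 0.082644628, 0.024793388, 0.033057851, 0.049586777, giving H' = 2.012405555.
Difference = |1.322924223 − 2.012405555| = 0.689481332, i.e. 0.689 to 3 decimal places.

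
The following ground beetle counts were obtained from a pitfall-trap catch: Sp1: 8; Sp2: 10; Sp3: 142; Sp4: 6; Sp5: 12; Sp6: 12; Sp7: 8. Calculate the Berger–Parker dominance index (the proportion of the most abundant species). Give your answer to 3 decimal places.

Total N = 8+10+142+6+12+12+8 = 198, so the proportions are 0.0404, 0.05051, 0.71717, 0.0303, 0.06061, 0.06061, 0.0404 (working shown to 5 dp, full precision carried).
The largest proportion is 0.71717, i.e. d = 0.717 to 3 decimal places.

0.717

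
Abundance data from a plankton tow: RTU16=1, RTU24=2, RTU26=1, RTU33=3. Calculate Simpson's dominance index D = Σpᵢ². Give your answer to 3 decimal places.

Total N = 1+2+1+3 = 7, so the proportions are 0.14286, 0.28571, 0.14286, 0.42857 (working shown to 5 dp, full precision carried).
D = 0.14286² + 0.28571² + 0.14286² + 0.42857² = 0.02041 + 0.08163 + 0.02041 + 0.18367 = 0.30612.
To 3 decimal places, D = 0.306.

0.306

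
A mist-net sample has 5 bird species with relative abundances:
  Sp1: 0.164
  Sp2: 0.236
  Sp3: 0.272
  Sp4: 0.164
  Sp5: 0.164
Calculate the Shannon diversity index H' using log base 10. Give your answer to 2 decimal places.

0.69

Each pᵢ log₁₀ pᵢ term (working shown to 4 dp, full precision carried): 0.164×(-0.7852)=-0.1288, 0.236×(-0.6271)=-0.1480, 0.272×(-0.5654)=-0.1538, 0.164×(-0.7852)=-0.1288, 0.164×(-0.7852)=-0.1288.
Sum = -0.6881, so H' = 0.69.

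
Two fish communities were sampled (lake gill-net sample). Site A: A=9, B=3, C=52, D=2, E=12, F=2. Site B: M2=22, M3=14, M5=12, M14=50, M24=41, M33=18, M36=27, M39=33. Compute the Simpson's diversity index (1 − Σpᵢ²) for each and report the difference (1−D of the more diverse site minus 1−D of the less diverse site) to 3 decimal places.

0.309

Site A: N=80, proportions 0.1125, 0.0375, 0.65, 0.025, 0.15, 0.025, giving 1−D = 0.5396875 (working shown to 7 dp, full precision carried).
Site B: N=217, proportions 0.1013825, 0.0645161, 0.0552995, 0.2304147, 0.1889401, 0.0829493, 0.124424, 0.1520737, giving 1−D = 0.8482236.
Difference = |0.5396875 − 0.8482236| = 0.3085361, i.e. 0.309 to 3 decimal places.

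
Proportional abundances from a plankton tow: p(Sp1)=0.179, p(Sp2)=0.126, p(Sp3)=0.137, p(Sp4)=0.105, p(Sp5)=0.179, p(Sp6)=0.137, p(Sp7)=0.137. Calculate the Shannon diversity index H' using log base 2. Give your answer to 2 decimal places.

2.79

Each pᵢ log₂ pᵢ term (working shown to 4 dp, full precision carried): 0.179×(-2.4820)=-0.4443, 0.126×(-2.9885)=-0.3766, 0.137×(-2.8678)=-0.3929, 0.105×(-3.2515)=-0.3414, 0.179×(-2.4820)=-0.4443, 0.137×(-2.8678)=-0.3929, 0.137×(-2.8678)=-0.3929.
Sum = -2.7852, so H' = 2.79.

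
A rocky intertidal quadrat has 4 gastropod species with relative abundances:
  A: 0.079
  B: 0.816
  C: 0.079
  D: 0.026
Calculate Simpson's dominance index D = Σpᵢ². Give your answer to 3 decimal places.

0.679

D = 0.079² + 0.816² + 0.079² + 0.026² = 0.00624 + 0.66586 + 0.00624 + 0.00068 = 0.67901 (working shown to 5 dp, full precision carried).
To 3 decimal places, D = 0.679.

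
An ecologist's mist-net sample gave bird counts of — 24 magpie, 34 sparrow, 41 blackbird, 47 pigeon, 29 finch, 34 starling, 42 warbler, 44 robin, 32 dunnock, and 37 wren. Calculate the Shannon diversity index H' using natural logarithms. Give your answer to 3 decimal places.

2.285

Total N = 24+34+41+47+29+34+42+44+32+37 = 364, so the proportions are 0.06593, 0.09341, 0.11264, 0.12912, 0.07967, 0.09341, 0.11538, 0.12088, 0.08791, 0.10165 (working shown to 5 dp, full precision carried).
Each pᵢ ln pᵢ term: 0.06593×(-2.71910)=-0.17928, 0.09341×(-2.37079)=-0.22145, 0.11264×(-2.18358)=-0.24595, 0.12912×(-2.04701)=-0.26431, 0.07967×(-2.52986)=-0.20155, 0.09341×(-2.37079)=-0.22145, 0.11538×(-2.15948)=-0.24917, 0.12088×(-2.11296)=-0.25541, 0.08791×(-2.43142)=-0.21375, 0.10165×(-2.28624)=-0.23239.
Sum = -2.28472, so H' = 2.285.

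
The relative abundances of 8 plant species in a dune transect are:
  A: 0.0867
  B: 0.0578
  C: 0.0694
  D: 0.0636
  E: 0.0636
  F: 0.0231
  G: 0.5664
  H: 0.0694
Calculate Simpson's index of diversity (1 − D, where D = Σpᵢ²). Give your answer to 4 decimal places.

D = 0.0867² + 0.0578² + 0.0694² + 0.0636² + 0.0636² + 0.0231² + 0.5664² + 0.0694² = 0.007517 + 0.003341 + 0.004816 + 0.004045 + 0.004045 + 0.000534 + 0.320809 + 0.004816 = 0.349923 (working shown to 6 dp, full precision carried).
So 1 − D = 0.650077, i.e. 0.6501 to 4 decimal places.

0.6501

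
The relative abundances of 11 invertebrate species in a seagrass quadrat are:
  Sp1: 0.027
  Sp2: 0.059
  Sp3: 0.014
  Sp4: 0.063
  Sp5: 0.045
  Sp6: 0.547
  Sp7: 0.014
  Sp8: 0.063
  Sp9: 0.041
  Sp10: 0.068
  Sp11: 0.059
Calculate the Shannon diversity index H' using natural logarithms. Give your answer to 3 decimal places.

Each pᵢ ln pᵢ term (working shown to 5 dp, full precision carried): 0.027×(-3.61192)=-0.09752, 0.059×(-2.83022)=-0.16698, 0.014×(-4.26870)=-0.05976, 0.063×(-2.76462)=-0.17417, 0.045×(-3.10109)=-0.13955, 0.547×(-0.60331)=-0.33001, 0.014×(-4.26870)=-0.05976, 0.063×(-2.76462)=-0.17417, 0.041×(-3.19418)=-0.13096, 0.068×(-2.68825)=-0.18280, 0.059×(-2.83022)=-0.16698.
Sum = -1.68267, so H' = 1.683.

1.683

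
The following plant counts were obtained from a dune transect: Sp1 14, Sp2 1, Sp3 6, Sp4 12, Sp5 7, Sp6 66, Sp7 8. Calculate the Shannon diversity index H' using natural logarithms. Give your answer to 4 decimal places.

Total N = 14+1+6+12+7+66+8 = 114, so the proportions are 0.122807, 0.008772, 0.052632, 0.105263, 0.061404, 0.578947, 0.070175 (working shown to 6 dp, full precision carried).
Each pᵢ ln pᵢ term: 0.122807×(-2.097141)=-0.257544, 0.008772×(-4.736198)=-0.041546, 0.052632×(-2.944439)=-0.154970, 0.105263×(-2.251292)=-0.236978, 0.061404×(-2.790288)=-0.171333, 0.578947×(-0.546544)=-0.316420, 0.070175×(-2.656757)=-0.186439.
Sum = -1.365230, so H' = 1.3652.

1.3652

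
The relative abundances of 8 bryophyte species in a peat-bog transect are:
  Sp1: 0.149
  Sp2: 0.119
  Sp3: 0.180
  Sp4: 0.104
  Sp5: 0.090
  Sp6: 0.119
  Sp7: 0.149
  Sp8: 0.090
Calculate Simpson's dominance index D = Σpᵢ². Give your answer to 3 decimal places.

D = 0.149² + 0.119² + 0.18² + 0.104² + 0.09² + 0.119² + 0.149² + 0.09² = 0.02220 + 0.01416 + 0.03240 + 0.01082 + 0.00810 + 0.01416 + 0.02220 + 0.00810 = 0.13214 (working shown to 5 dp, full precision carried).
To 3 decimal places, D = 0.132.

0.132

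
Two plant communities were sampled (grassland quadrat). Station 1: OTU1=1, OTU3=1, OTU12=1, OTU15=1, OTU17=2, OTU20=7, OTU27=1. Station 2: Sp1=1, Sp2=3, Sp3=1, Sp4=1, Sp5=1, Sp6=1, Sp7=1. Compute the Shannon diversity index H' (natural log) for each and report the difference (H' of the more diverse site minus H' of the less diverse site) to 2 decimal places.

Station 1: N=14, proportions 0.0714, 0.0714, 0.0714, 0.0714, 0.1429, 0.5, 0.0714, giving H' = 1.5671 (working shown to 4 dp, full precision carried).
Station 2: N=9, proportions 0.1111, 0.3333, 0.1111, 0.1111, 0.1111, 0.1111, 0.1111, giving H' = 1.8310.
Difference = |1.5671 − 1.8310| = 0.2639, i.e. 0.26 to 2 decimal places.

0.26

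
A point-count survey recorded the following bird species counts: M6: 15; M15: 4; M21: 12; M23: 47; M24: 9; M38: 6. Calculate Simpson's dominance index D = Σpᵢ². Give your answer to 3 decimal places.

0.313

Total N = 15+4+12+47+9+6 = 93, so the proportions are 0.16129, 0.04301, 0.12903, 0.50538, 0.09677, 0.06452 (working shown to 5 dp, full precision carried).
D = 0.16129² + 0.04301² + 0.12903² + 0.50538² + 0.09677² + 0.06452² = 0.02601 + 0.00185 + 0.01665 + 0.25541 + 0.00937 + 0.00416 = 0.31345.
To 3 decimal places, D = 0.313.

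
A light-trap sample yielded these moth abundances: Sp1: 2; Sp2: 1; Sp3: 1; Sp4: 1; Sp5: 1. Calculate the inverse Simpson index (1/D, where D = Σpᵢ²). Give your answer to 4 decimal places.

4.5000

Total N = 2+1+1+1+1 = 6, so the proportions are 0.33333333, 0.16666667, 0.16666667, 0.16666667, 0.16666667 (working shown to 8 dp, full precision carried).
D = 0.33333333² + 0.16666667² + 0.16666667² + 0.16666667² + 0.16666667² = 0.11111111 + 0.02777778 + 0.02777778 + 0.02777778 + 0.02777778 = 0.22222222.
So 1/D = 4.500000, i.e. 4.5000 to 4 decimal places.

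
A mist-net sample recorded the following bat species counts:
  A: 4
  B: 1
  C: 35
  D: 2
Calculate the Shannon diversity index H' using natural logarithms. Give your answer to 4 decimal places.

0.6098

Total N = 4+1+35+2 = 42, so the proportions are 0.095238, 0.02381, 0.833333, 0.047619 (working shown to 6 dp, full precision carried).
Each pᵢ ln pᵢ term: 0.095238×(-2.351375)=-0.223941, 0.02381×(-3.737670)=-0.088992, 0.833333×(-0.182322)=-0.151935, 0.047619×(-3.044522)=-0.144977.
Sum = -0.609845, so H' = 0.6098.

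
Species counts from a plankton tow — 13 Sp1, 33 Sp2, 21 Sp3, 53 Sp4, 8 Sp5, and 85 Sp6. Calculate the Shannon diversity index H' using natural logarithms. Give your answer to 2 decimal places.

Total N = 13+33+21+53+8+85 = 213, so the proportions are 0.061, 0.1549, 0.0986, 0.2488, 0.0376, 0.3991 (working shown to 4 dp, full precision carried).
Each pᵢ ln pᵢ term: 0.061×(-2.7963)=-0.1707, 0.1549×(-1.8648)=-0.2889, 0.0986×(-2.3168)=-0.2284, 0.2488×(-1.3910)=-0.3461, 0.0376×(-3.2819)=-0.1233, 0.3991×(-0.9186)=-0.3666.
Sum = -1.5240, so H' = 1.52.

1.52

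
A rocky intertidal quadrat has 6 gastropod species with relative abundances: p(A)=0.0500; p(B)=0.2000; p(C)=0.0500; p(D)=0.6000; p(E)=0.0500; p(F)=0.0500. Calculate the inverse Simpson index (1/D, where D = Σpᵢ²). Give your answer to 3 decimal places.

2.439

D = 0.05² + 0.2² + 0.05² + 0.6² + 0.05² + 0.05² = 0.002500 + 0.040000 + 0.002500 + 0.360000 + 0.002500 + 0.002500 = 0.410000 (working shown to 6 dp, full precision carried).
So 1/D = 2.43902, i.e. 2.439 to 3 decimal places.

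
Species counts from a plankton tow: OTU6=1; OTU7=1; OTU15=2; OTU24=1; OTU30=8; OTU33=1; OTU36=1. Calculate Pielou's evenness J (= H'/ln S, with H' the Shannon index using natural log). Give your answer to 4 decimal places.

0.7742

Total N = 1+1+2+1+8+1+1 = 15, so the proportions are 0.066667, 0.066667, 0.133333, 0.066667, 0.533333, 0.066667, 0.066667 (working shown to 6 dp, full precision carried).
H' = −Σ pᵢ ln pᵢ = −((-0.180537) + (-0.180537) + (-0.268654) + (-0.180537) + (-0.335258) + (-0.180537) + (-0.180537)) = 1.506595.
With S = 7 species, ln S = 1.945910, so J = 1.506595/1.945910 = 0.774237, i.e. 0.7742 to 4 decimal places.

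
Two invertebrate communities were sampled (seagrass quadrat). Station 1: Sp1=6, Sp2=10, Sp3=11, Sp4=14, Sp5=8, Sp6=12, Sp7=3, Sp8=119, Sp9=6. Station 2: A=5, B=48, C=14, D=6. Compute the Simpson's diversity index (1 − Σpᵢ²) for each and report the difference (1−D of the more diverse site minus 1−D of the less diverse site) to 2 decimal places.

0.06

Station 1: N=189, proportions 0.0317, 0.0529, 0.0582, 0.0741, 0.0423, 0.0635, 0.0159, 0.6296, 0.0317, giving 1−D = 0.5838 (working shown to 4 dp, full precision carried).
Station 2: N=73, proportions 0.0685, 0.6575, 0.1918, 0.0822, giving 1−D = 0.5194.
Difference = |0.5838 − 0.5194| = 0.0644, i.e. 0.06 to 2 decimal places.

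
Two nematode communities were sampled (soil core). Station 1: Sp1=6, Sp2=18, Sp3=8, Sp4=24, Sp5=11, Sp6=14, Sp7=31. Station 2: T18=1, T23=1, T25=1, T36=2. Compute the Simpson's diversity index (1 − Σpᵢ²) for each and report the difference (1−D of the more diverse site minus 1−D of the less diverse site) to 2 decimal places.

0.10

Station 1: N=112, proportions 0.0536, 0.1607, 0.0714, 0.2143, 0.0982, 0.125, 0.2768, giving 1−D = 0.8184 (working shown to 4 dp, full precision carried).
Station 2: N=5, proportions 0.2, 0.2, 0.2, 0.4, giving 1−D = 0.7200.
Difference = |0.8184 − 0.7200| = 0.0984, i.e. 0.10 to 2 decimal places.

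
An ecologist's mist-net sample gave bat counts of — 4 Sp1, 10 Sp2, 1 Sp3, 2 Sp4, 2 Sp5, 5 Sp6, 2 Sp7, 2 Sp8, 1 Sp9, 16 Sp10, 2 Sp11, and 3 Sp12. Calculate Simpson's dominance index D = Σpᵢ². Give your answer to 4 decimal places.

Total N = 4+10+1+2+2+5+2+2+1+16+2+3 = 50, so the proportions are 0.08, 0.2, 0.02, 0.04, 0.04, 0.1, 0.04, 0.04, 0.02, 0.32, 0.04, 0.06 (working shown to 6 dp, full precision carried).
D = 0.08² + 0.2² + 0.02² + 0.04² + 0.04² + 0.1² + 0.04² + 0.04² + 0.02² + 0.32² + 0.04² + 0.06² = 0.006400 + 0.040000 + 0.000400 + 0.001600 + 0.001600 + 0.010000 + 0.001600 + 0.001600 + 0.000400 + 0.102400 + 0.001600 + 0.003600 = 0.171200.
To 4 decimal places, D = 0.1712.

0.1712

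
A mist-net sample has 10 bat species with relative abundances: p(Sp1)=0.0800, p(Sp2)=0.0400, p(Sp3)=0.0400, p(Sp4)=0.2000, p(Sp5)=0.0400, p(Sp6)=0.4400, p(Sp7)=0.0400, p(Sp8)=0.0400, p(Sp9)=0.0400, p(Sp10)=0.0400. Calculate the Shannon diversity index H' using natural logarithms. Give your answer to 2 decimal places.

1.79

Each pᵢ ln pᵢ term (working shown to 4 dp, full precision carried): 0.08×(-2.5257)=-0.2021, 0.04×(-3.2189)=-0.1288, 0.04×(-3.2189)=-0.1288, 0.2×(-1.6094)=-0.3219, 0.04×(-3.2189)=-0.1288, 0.44×(-0.8210)=-0.3612, 0.04×(-3.2189)=-0.1288, 0.04×(-3.2189)=-0.1288, 0.04×(-3.2189)=-0.1288, 0.04×(-3.2189)=-0.1288.
Sum = -1.7865, so H' = 1.79.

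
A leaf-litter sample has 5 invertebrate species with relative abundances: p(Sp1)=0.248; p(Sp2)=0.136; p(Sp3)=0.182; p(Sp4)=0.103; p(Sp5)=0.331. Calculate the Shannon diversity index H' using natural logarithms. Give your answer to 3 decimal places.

1.527

Each pᵢ ln pᵢ term (working shown to 5 dp, full precision carried): 0.248×(-1.39433)=-0.34579, 0.136×(-1.99510)=-0.27133, 0.182×(-1.70375)=-0.31008, 0.103×(-2.27303)=-0.23412, 0.331×(-1.10564)=-0.36597.
Sum = -1.52730, so H' = 1.527.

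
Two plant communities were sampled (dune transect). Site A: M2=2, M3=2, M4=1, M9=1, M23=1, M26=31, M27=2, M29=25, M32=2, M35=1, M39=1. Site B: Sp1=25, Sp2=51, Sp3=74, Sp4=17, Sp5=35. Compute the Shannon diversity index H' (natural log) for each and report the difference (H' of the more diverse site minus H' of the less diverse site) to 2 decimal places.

0.04

Site A: N=69, proportions 0.029, 0.029, 0.0145, 0.0145, 0.0145, 0.4493, 0.029, 0.3623, 0.029, 0.0145, 0.0145, giving H' = 1.4447 (working shown to 4 dp, full precision carried).
Site B: N=202, proportions 0.1238, 0.2525, 0.3663, 0.0842, 0.1733, giving H' = 1.4860.
Difference = |1.4447 − 1.4860| = 0.0413, i.e. 0.04 to 2 decimal places.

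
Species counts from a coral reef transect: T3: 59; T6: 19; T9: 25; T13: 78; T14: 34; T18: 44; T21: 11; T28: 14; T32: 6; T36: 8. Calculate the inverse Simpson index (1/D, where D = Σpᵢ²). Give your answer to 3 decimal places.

6.316

Total N = 59+19+25+78+34+44+11+14+6+8 = 298, so the proportions are 0.1979866, 0.0637584, 0.0838926, 0.261745, 0.114094, 0.147651, 0.0369128, 0.0469799, 0.0201342, 0.0268456 (working shown to 7 dp, full precision carried).
D = 0.1979866² + 0.0637584² + 0.0838926² + 0.261745² + 0.114094² + 0.147651² + 0.0369128² + 0.0469799² + 0.0201342² + 0.0268456² = 0.0391987 + 0.0040651 + 0.0070380 + 0.0685104 + 0.0130174 + 0.0218008 + 0.0013626 + 0.0022071 + 0.0004054 + 0.0007207 = 0.1583262.
So 1/D = 6.31607, i.e. 6.316 to 3 decimal places.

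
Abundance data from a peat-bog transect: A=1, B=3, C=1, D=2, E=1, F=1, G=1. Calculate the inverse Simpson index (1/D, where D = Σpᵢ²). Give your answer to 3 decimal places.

5.556

Total N = 1+3+1+2+1+1+1 = 10, so the proportions are 0.1, 0.3, 0.1, 0.2, 0.1, 0.1, 0.1 (working shown to 7 dp, full precision carried).
D = 0.1² + 0.3² + 0.1² + 0.2² + 0.1² + 0.1² + 0.1² = 0.0100000 + 0.0900000 + 0.0100000 + 0.0400000 + 0.0100000 + 0.0100000 + 0.0100000 = 0.1800000.
So 1/D = 5.55556, i.e. 5.556 to 3 decimal places.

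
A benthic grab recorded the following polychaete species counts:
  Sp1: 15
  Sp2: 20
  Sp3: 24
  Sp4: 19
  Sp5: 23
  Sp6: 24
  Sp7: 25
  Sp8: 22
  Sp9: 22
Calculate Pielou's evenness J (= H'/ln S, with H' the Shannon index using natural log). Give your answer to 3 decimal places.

Total N = 15+20+24+19+23+24+25+22+22 = 194, so the proportions are 0.07732, 0.10309, 0.12371, 0.09794, 0.11856, 0.12371, 0.12887, 0.1134, 0.1134 (working shown to 5 dp, full precision carried).
H' = −Σ pᵢ ln pᵢ = −((-0.19792) + (-0.23424) + (-0.25853) + (-0.22755) + (-0.25281) + (-0.25853) + (-0.26404) + (-0.24686) + (-0.24686)) = 2.18734.
With S = 9 species, ln S = 2.19722, so J = 2.18734/2.19722 = 0.99550, i.e. 0.996 to 3 decimal places.

0.996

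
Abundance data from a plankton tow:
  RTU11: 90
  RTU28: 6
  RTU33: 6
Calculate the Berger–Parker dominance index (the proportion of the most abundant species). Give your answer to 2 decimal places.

0.88

Total N = 90+6+6 = 102, so the proportions are 0.8824, 0.0588, 0.0588 (working shown to 4 dp, full precision carried).
The largest proportion is 0.8824, i.e. d = 0.88 to 2 decimal places.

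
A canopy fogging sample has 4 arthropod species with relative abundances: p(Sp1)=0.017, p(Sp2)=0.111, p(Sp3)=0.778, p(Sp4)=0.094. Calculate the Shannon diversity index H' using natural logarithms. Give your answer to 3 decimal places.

0.731

Each pᵢ ln pᵢ term (working shown to 5 dp, full precision carried): 0.017×(-4.07454)=-0.06927, 0.111×(-2.19823)=-0.24400, 0.778×(-0.25103)=-0.19530, 0.094×(-2.36446)=-0.22226.
Sum = -0.73083, so H' = 0.731.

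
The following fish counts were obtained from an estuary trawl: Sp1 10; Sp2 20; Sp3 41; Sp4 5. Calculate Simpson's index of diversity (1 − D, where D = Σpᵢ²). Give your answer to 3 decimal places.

0.618

Total N = 10+20+41+5 = 76, so the proportions are 0.13158, 0.26316, 0.53947, 0.06579 (working shown to 5 dp, full precision carried).
D = 0.13158² + 0.26316² + 0.53947² + 0.06579² = 0.01731 + 0.06925 + 0.29103 + 0.00433 = 0.38193.
So 1 − D = 0.61807, i.e. 0.618 to 3 decimal places.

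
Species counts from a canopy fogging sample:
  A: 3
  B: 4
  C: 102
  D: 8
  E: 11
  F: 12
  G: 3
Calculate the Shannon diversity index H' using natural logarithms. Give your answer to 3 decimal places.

1.070

Total N = 3+4+102+8+11+12+3 = 143, so the proportions are 0.02098, 0.02797, 0.71329, 0.05594, 0.07692, 0.08392, 0.02098 (working shown to 5 dp, full precision carried).
Each pᵢ ln pᵢ term: 0.02098×(-3.86423)=-0.08107, 0.02797×(-3.57655)=-0.10004, 0.71329×(-0.33787)=-0.24100, 0.05594×(-2.88340)=-0.16131, 0.07692×(-2.56495)=-0.19730, 0.08392×(-2.47794)=-0.20794, 0.02098×(-3.86423)=-0.08107.
Sum = -1.06973, so H' = 1.070.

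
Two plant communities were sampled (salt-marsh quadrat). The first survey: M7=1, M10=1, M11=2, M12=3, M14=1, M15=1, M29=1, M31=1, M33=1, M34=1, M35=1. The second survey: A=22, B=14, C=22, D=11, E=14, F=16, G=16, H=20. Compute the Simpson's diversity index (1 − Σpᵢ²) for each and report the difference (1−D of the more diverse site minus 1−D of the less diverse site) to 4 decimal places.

The first survey: N=14, proportions 0.071429, 0.071429, 0.142857, 0.214286, 0.071429, 0.071429, 0.071429, 0.071429, 0.071429, 0.071429, 0.071429, giving 1−D = 0.887755 (working shown to 6 dp, full precision carried).
The second survey: N=135, proportions 0.162963, 0.103704, 0.162963, 0.081481, 0.103704, 0.118519, 0.118519, 0.148148, giving 1−D = 0.868697.
Difference = |0.887755 − 0.868697| = 0.019058, i.e. 0.0191 to 4 decimal places.

0.0191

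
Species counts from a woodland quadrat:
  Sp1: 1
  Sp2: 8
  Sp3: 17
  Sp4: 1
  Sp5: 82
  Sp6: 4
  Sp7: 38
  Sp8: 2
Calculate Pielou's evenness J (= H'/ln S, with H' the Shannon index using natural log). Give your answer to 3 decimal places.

0.623

Total N = 1+8+17+1+82+4+38+2 = 153, so the proportions are 0.00654, 0.05229, 0.11111, 0.00654, 0.53595, 0.02614, 0.24837, 0.01307 (working shown to 5 dp, full precision carried).
H' = −Σ pᵢ ln pᵢ = −((-0.03288) + (-0.15430) + (-0.24414) + (-0.03288) + (-0.33428) + (-0.09527) + (-0.34594) + (-0.05670)) = 1.29638.
With S = 8 species, ln S = 2.07944, so J = 1.29638/2.07944 = 0.62343, i.e. 0.623 to 3 decimal places.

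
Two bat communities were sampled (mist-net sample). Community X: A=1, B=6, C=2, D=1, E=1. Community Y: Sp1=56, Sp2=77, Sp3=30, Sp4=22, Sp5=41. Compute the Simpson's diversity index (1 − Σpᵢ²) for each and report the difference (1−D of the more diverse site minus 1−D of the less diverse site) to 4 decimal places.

Community X: N=11, proportions 0.090909, 0.545455, 0.181818, 0.090909, 0.090909, giving 1−D = 0.644628 (working shown to 6 dp, full precision carried).
Community Y: N=226, proportions 0.247788, 0.340708, 0.132743, 0.097345, 0.181416, giving 1−D = 0.762511.
Difference = |0.644628 − 0.762511| = 0.117883, i.e. 0.1179 to 4 decimal places.

0.1179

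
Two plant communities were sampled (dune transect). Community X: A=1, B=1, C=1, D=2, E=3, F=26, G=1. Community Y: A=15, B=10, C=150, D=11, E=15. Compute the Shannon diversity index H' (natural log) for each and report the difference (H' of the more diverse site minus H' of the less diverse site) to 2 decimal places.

0.09

Community X: N=35, proportions 0.0286, 0.0286, 0.0286, 0.0571, 0.0857, 0.7429, 0.0286, giving H' = 1.0013 (working shown to 4 dp, full precision carried).
Community Y: N=201, proportions 0.0746, 0.0498, 0.7463, 0.0547, 0.0746, giving H' = 0.9141.
Difference = |1.0013 − 0.9141| = 0.0872, i.e. 0.09 to 2 decimal places.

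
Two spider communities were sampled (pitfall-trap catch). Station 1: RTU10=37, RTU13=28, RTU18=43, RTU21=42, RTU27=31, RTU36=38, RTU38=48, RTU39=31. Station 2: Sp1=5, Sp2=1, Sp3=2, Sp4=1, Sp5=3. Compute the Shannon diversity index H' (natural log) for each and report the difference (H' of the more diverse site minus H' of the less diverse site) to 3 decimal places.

0.640

Station 1: N=298, proportions 0.12416, 0.09396, 0.1443, 0.14094, 0.10403, 0.12752, 0.16107, 0.10403, giving H' = 2.06430 (working shown to 5 dp, full precision carried).
Station 2: N=12, proportions 0.41667, 0.08333, 0.16667, 0.08333, 0.25, giving H' = 1.42413.
Difference = |2.06430 − 1.42413| = 0.64017, i.e. 0.640 to 3 decimal places.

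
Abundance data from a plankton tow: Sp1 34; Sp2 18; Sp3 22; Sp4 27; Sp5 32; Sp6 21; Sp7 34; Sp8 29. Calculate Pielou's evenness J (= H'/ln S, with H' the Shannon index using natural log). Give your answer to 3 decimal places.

0.989

Total N = 34+18+22+27+32+21+34+29 = 217, so the proportions are 0.15668, 0.08295, 0.10138, 0.12442, 0.14747, 0.09677, 0.15668, 0.13364 (working shown to 5 dp, full precision carried).
H' = −Σ pᵢ ln pᵢ = −((-0.29042) + (-0.20650) + (-0.23205) + (-0.25931) + (-0.28227) + (-0.22600) + (-0.29042) + (-0.26897)) = 2.05593.
With S = 8 species, ln S = 2.07944, so J = 2.05593/2.07944 = 0.98870, i.e. 0.989 to 3 decimal places.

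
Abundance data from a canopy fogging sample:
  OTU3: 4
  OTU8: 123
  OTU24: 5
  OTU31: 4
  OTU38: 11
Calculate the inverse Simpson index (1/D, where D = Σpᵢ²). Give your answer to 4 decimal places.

1.4117

Total N = 4+123+5+4+11 = 147, so the proportions are 0.0272109, 0.8367347, 0.0340136, 0.0272109, 0.0748299 (working shown to 7 dp, full precision carried).
D = 0.0272109² + 0.8367347² + 0.0340136² + 0.0272109² + 0.0748299² = 0.0007404 + 0.7001249 + 0.0011569 + 0.0007404 + 0.0055995 = 0.7083623.
So 1/D = 1.411707, i.e. 1.4117 to 4 decimal places.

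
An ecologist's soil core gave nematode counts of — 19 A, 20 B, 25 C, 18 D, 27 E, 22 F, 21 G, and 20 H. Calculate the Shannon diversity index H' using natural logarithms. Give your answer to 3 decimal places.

2.071

Total N = 19+20+25+18+27+22+21+20 = 172, so the proportions are 0.11047, 0.11628, 0.14535, 0.10465, 0.15698, 0.12791, 0.12209, 0.11628 (working shown to 5 dp, full precision carried).
Each pᵢ ln pᵢ term: 0.11047×(-2.20306)=-0.24336, 0.11628×(-2.15176)=-0.25020, 0.14535×(-1.92862)=-0.28032, 0.10465×(-2.25712)=-0.23621, 0.15698×(-1.85166)=-0.29067, 0.12791×(-2.05645)=-0.26303, 0.12209×(-2.10297)=-0.25676, 0.11628×(-2.15176)=-0.25020.
Sum = -2.07076, so H' = 2.071.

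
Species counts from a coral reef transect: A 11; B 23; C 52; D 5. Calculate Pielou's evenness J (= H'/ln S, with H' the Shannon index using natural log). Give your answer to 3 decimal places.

Total N = 11+23+52+5 = 91, so the proportions are 0.12088, 0.25275, 0.57143, 0.05495 (working shown to 5 dp, full precision carried).
H' = −Σ pᵢ ln pᵢ = −((-0.25541) + (-0.34762) + (-0.31978) + (-0.15942)) = 1.08223.
With S = 4 species, ln S = 1.38629, so J = 1.08223/1.38629 = 0.78067, i.e. 0.781 to 3 decimal places.

0.781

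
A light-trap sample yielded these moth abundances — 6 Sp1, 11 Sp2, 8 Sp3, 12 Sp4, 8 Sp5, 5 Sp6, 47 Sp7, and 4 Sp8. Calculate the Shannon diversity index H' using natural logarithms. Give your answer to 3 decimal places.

1.697

Total N = 6+11+8+12+8+5+47+4 = 101, so the proportions are 0.05941, 0.10891, 0.07921, 0.11881, 0.07921, 0.0495, 0.46535, 0.0396 (working shown to 5 dp, full precision carried).
Each pᵢ ln pᵢ term: 0.05941×(-2.82336)=-0.16772, 0.10891×(-2.21723)=-0.24148, 0.07921×(-2.53568)=-0.20085, 0.11881×(-2.13021)=-0.25309, 0.07921×(-2.53568)=-0.20085, 0.0495×(-3.00568)=-0.14880, 0.46535×(-0.76497)=-0.35598, 0.0396×(-3.22883)=-0.12787.
Sum = -1.69664, so H' = 1.697.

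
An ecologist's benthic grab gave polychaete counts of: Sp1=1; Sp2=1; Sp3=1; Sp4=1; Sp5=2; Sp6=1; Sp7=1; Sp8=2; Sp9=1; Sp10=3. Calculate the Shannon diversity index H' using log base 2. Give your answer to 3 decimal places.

3.182

Total N = 1+1+1+1+2+1+1+2+1+3 = 14, so the proportions are 0.07143, 0.07143, 0.07143, 0.07143, 0.14286, 0.07143, 0.07143, 0.14286, 0.07143, 0.21429 (working shown to 5 dp, full precision carried).
Each pᵢ log₂ pᵢ term: 0.07143×(-3.80735)=-0.27195, 0.07143×(-3.80735)=-0.27195, 0.07143×(-3.80735)=-0.27195, 0.07143×(-3.80735)=-0.27195, 0.14286×(-2.80735)=-0.40105, 0.07143×(-3.80735)=-0.27195, 0.07143×(-3.80735)=-0.27195, 0.14286×(-2.80735)=-0.40105, 0.07143×(-3.80735)=-0.27195, 0.21429×(-2.22239)=-0.47623.
Sum = -3.18201, so H' = 3.182.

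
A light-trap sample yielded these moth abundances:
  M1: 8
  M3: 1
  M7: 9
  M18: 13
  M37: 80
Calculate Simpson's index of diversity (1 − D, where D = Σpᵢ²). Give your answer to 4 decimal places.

Total N = 8+1+9+13+80 = 111, so the proportions are 0.072072, 0.009009, 0.081081, 0.117117, 0.720721 (working shown to 6 dp, full precision carried).
D = 0.072072² + 0.009009² + 0.081081² + 0.117117² + 0.720721² = 0.005194 + 0.000081 + 0.006574 + 0.013716 + 0.519438 = 0.545004.
So 1 − D = 0.454996, i.e. 0.4550 to 4 decimal places.

0.4550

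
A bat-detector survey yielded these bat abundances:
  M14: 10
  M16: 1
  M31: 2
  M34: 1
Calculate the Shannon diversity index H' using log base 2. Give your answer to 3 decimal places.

Total N = 10+1+2+1 = 14, so the proportions are 0.71429, 0.07143, 0.14286, 0.07143 (working shown to 5 dp, full precision carried).
Each pᵢ log₂ pᵢ term: 0.71429×(-0.48543)=-0.34673, 0.07143×(-3.80735)=-0.27195, 0.14286×(-2.80735)=-0.40105, 0.07143×(-3.80735)=-0.27195.
Sum = -1.29169, so H' = 1.292.

1.292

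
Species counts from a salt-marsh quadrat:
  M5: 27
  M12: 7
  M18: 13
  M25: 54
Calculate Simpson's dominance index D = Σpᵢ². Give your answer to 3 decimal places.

Total N = 27+7+13+54 = 101, so the proportions are 0.26733, 0.06931, 0.12871, 0.53465 (working shown to 5 dp, full precision carried).
D = 0.26733² + 0.06931² + 0.12871² + 0.53465² = 0.07146 + 0.00480 + 0.01657 + 0.28585 = 0.37869.
To 3 decimal places, D = 0.379.

0.379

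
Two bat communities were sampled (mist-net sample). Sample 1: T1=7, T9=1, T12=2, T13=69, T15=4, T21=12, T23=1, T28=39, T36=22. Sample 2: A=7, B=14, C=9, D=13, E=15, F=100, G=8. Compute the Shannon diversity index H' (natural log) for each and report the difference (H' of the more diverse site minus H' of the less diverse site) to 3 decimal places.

Sample 1: N=157, proportions 0.04459, 0.00637, 0.01274, 0.43949, 0.02548, 0.07643, 0.00637, 0.24841, 0.14013, giving H' = 1.53136 (working shown to 5 dp, full precision carried).
Sample 2: N=166, proportions 0.04217, 0.08434, 0.05422, 0.07831, 0.09036, 0.60241, 0.04819, giving H' = 1.36825.
Difference = |1.53136 − 1.36825| = 0.16311, i.e. 0.163 to 3 decimal places.

0.163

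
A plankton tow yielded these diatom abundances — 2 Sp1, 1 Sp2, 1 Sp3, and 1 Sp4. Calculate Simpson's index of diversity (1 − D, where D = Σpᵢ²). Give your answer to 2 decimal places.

Total N = 2+1+1+1 = 5, so the proportions are 0.4, 0.2, 0.2, 0.2 (working shown to 4 dp, full precision carried).
D = 0.4² + 0.2² + 0.2² + 0.2² = 0.1600 + 0.0400 + 0.0400 + 0.0400 = 0.2800.
So 1 − D = 0.7200, i.e. 0.72 to 2 decimal places.

0.72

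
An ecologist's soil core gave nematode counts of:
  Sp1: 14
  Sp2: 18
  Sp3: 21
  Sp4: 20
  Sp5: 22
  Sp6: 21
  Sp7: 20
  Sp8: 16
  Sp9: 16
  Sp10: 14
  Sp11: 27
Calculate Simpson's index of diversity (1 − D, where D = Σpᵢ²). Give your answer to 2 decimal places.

Total N = 14+18+21+20+22+21+20+16+16+14+27 = 209, so the proportions are 0.067, 0.0861, 0.1005, 0.0957, 0.1053, 0.1005, 0.0957, 0.0766, 0.0766, 0.067, 0.1292 (working shown to 4 dp, full precision carried).
D = 0.067² + 0.0861² + 0.1005² + 0.0957² + 0.1053² + 0.1005² + 0.0957² + 0.0766² + 0.0766² + 0.067² + 0.1292² = 0.0045 + 0.0074 + 0.0101 + 0.0092 + 0.0111 + 0.0101 + 0.0092 + 0.0059 + 0.0059 + 0.0045 + 0.0167 = 0.0944.
So 1 − D = 0.9056, i.e. 0.91 to 2 decimal places.

0.91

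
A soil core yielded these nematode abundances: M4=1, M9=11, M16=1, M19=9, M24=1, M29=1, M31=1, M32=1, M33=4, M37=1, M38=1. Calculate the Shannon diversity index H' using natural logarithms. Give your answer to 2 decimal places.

Total N = 1+11+1+9+1+1+1+1+4+1+1 = 32, so the proportions are 0.0312, 0.3438, 0.0312, 0.2812, 0.0312, 0.0312, 0.0312, 0.0312, 0.125, 0.0312, 0.0312 (working shown to 4 dp, full precision carried).
Each pᵢ ln pᵢ term: 0.0312×(-3.4657)=-0.1083, 0.3438×(-1.0678)=-0.3671, 0.0312×(-3.4657)=-0.1083, 0.2812×(-1.2685)=-0.3568, 0.0312×(-3.4657)=-0.1083, 0.0312×(-3.4657)=-0.1083, 0.0312×(-3.4657)=-0.1083, 0.0312×(-3.4657)=-0.1083, 0.125×(-2.0794)=-0.2599, 0.0312×(-3.4657)=-0.1083, 0.0312×(-3.4657)=-0.1083.
Sum = -1.8502, so H' = 1.85.

1.85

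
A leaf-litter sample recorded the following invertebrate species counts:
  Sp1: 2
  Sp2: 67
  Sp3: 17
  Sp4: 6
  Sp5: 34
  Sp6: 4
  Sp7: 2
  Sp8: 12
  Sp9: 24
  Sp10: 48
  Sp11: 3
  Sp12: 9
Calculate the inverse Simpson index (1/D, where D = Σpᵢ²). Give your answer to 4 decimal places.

Total N = 2+67+17+6+34+4+2+12+24+48+3+9 = 228, so the proportions are 0.00877193, 0.29385965, 0.0745614, 0.02631579, 0.14912281, 0.01754386, 0.00877193, 0.05263158, 0.10526316, 0.21052632, 0.01315789, 0.03947368 (working shown to 8 dp, full precision carried).
D = 0.00877193² + 0.29385965² + 0.0745614² + 0.02631579² + 0.14912281² + 0.01754386² + 0.00877193² + 0.05263158² + 0.10526316² + 0.21052632² + 0.01315789² + 0.03947368² = 0.00007695 + 0.08635349 + 0.00555940 + 0.00069252 + 0.02223761 + 0.00030779 + 0.00007695 + 0.00277008 + 0.01108033 + 0.04432133 + 0.00017313 + 0.00155817 = 0.17520776.
So 1/D = 5.707510, i.e. 5.7075 to 4 decimal places.

5.7075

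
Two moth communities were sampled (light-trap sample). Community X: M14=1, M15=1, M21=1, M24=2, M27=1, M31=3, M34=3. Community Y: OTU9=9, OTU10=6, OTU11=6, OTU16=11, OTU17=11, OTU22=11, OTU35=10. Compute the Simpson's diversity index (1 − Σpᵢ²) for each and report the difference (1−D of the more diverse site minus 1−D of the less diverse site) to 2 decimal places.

Community X: N=12, proportions 0.0833, 0.0833, 0.0833, 0.1667, 0.0833, 0.25, 0.25, giving 1−D = 0.8194 (working shown to 4 dp, full precision carried).
Community Y: N=64, proportions 0.1406, 0.0938, 0.0938, 0.1719, 0.1719, 0.1719, 0.1562, giving 1−D = 0.8496.
Difference = |0.8194 − 0.8496| = 0.0302, i.e. 0.03 to 2 decimal places.

0.03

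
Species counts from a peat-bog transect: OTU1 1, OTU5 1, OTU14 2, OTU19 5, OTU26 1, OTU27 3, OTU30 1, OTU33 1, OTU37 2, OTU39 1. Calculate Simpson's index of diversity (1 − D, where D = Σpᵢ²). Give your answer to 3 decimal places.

0.852

Total N = 1+1+2+5+1+3+1+1+2+1 = 18, so the proportions are 0.05556, 0.05556, 0.11111, 0.27778, 0.05556, 0.16667, 0.05556, 0.05556, 0.11111, 0.05556 (working shown to 5 dp, full precision carried).
D = 0.05556² + 0.05556² + 0.11111² + 0.27778² + 0.05556² + 0.16667² + 0.05556² + 0.05556² + 0.11111² + 0.05556² = 0.00309 + 0.00309 + 0.01235 + 0.07716 + 0.00309 + 0.02778 + 0.00309 + 0.00309 + 0.01235 + 0.00309 = 0.14815.
So 1 − D = 0.85185, i.e. 0.852 to 3 decimal places.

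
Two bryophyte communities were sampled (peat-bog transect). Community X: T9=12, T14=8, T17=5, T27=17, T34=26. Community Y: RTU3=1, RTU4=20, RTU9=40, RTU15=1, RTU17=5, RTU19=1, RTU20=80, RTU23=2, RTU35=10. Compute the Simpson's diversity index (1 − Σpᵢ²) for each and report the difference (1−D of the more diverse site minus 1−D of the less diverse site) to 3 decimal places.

0.074

Community X: N=68, proportions 0.17647, 0.11765, 0.07353, 0.25, 0.38235, giving 1−D = 0.74092 (working shown to 5 dp, full precision carried).
Community Y: N=160, proportions 0.00625, 0.125, 0.25, 0.00625, 0.03125, 0.00625, 0.5, 0.0125, 0.0625, giving 1−D = 0.66672.
Difference = |0.74092 − 0.66672| = 0.07420, i.e. 0.074 to 3 decimal places.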